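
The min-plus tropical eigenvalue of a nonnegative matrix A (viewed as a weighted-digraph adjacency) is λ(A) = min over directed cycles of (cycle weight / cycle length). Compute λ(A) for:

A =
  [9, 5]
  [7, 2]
λ(A) = 2

Enumerate directed cycles and compute their means (weight / length). Sample:
  cycle 0 → 0: weight = 9, length = 1, mean = 9/1 ≈ 9.000
  cycle 1 → 1: weight = 2, length = 1, mean = 2/1 ≈ 2.000
  cycle 0 → 1 → 0: weight = 12, length = 2, mean = 12/2 ≈ 6.000
  cycle 1 → 0 → 1: weight = 12, length = 2, mean = 12/2 ≈ 6.000
Minimum mean = 2.000, attained e.g. along the cycle 1 → 1 with weight 2 and length 1. So λ(A) = 2/1 = 2.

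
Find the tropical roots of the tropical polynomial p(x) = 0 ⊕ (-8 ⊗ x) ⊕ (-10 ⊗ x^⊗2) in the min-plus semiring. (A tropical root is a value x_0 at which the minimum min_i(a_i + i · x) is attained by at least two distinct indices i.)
Roots: {2, 8}

Each tropical root is a break point of the lower envelope of the lines y = a_i + i · x (there are 3 lines, with slopes 0, 1, ..., 2). Only the lines that attain the minimum somewhere contribute to roots; other lines are dominated. Here the surviving (envelope) indices are i = 2, i = 1, i = 0.
Intersections between consecutive envelope lines give the roots: for adjacent envelope indices i < j the intersection is x = (a_i − a_j) / (j − i). Reading off the sorted break points: {2, 8}.
Verification: at each break x_0, at least two indices attain the minimum of min_i(a_i + i · x_0).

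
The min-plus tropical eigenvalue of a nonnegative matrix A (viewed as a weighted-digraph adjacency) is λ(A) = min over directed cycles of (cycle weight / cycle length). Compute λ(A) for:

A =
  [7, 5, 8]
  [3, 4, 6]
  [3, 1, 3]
λ(A) = 3

Enumerate directed cycles and compute their means (weight / length). Sample:
  cycle 0 → 0: weight = 7, length = 1, mean = 7/1 ≈ 7.000
  cycle 1 → 1: weight = 4, length = 1, mean = 4/1 ≈ 4.000
  cycle 2 → 2: weight = 3, length = 1, mean = 3/1 ≈ 3.000
  cycle 0 → 1 → 0: weight = 8, length = 2, mean = 8/2 ≈ 4.000
  cycle 0 → 2 → 0: weight = 11, length = 2, mean = 11/2 ≈ 5.500
  cycle 1 → 0 → 1: weight = 8, length = 2, mean = 8/2 ≈ 4.000
Minimum mean = 3.000, attained e.g. along the cycle 2 → 2 with weight 3 and length 1. So λ(A) = 3/1 = 3.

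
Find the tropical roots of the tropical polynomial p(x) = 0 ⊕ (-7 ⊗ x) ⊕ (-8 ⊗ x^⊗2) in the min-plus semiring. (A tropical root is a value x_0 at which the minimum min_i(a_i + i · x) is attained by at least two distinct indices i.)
Roots: {1, 7}

Each tropical root is a break point of the lower envelope of the lines y = a_i + i · x (there are 3 lines, with slopes 0, 1, ..., 2). Only the lines that attain the minimum somewhere contribute to roots; other lines are dominated. Here the surviving (envelope) indices are i = 2, i = 1, i = 0.
Intersections between consecutive envelope lines give the roots: for adjacent envelope indices i < j the intersection is x = (a_i − a_j) / (j − i). Reading off the sorted break points: {1, 7}.
Verification: at each break x_0, at least two indices attain the minimum of min_i(a_i + i · x_0).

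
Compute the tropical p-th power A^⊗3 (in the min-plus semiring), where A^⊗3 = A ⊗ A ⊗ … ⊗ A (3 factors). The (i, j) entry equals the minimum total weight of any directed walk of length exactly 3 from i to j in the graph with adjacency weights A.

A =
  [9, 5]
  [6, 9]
A^⊗3 =
  [20, 16]
  [17, 20]

Each entry (A^⊗3)_ij equals the minimum over all length-3 walks i = v_0 → v_1 → … → v_3 = j of Σ_t A[v_t][v_{t+1}]. For example, for (i, j) = (0, 1) we minimise over 4 possible intermediate vertex sequences; the minimum is 16, attained along the walk 0 → 1 → 0 → 1.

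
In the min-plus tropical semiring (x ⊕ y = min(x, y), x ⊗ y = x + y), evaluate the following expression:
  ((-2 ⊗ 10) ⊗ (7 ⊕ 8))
((-2 ⊗ 10) ⊗ (7 ⊕ 8)) = 15

Expand innermost to outermost. Recall ⊕ takes the minimum of its arguments and ⊗ takes their sum. Working out the expression ((-2 ⊗ 10) ⊗ (7 ⊕ 8)) gives 15.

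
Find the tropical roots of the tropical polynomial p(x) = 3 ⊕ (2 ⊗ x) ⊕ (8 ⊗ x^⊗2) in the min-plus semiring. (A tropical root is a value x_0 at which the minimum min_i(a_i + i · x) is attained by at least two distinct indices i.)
Roots: {-6, 1}

Each tropical root is a break point of the lower envelope of the lines y = a_i + i · x (there are 3 lines, with slopes 0, 1, ..., 2). Only the lines that attain the minimum somewhere contribute to roots; other lines are dominated. Here the surviving (envelope) indices are i = 2, i = 1, i = 0.
Intersections between consecutive envelope lines give the roots: for adjacent envelope indices i < j the intersection is x = (a_i − a_j) / (j − i). Reading off the sorted break points: {-6, 1}.
Verification: at each break x_0, at least two indices attain the minimum of min_i(a_i + i · x_0).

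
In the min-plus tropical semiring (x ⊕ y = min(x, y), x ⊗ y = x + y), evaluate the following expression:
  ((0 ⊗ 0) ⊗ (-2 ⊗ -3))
((0 ⊗ 0) ⊗ (-2 ⊗ -3)) = -5

Expand innermost to outermost. Recall ⊕ takes the minimum of its arguments and ⊗ takes their sum. Working out the expression ((0 ⊗ 0) ⊗ (-2 ⊗ -3)) gives -5.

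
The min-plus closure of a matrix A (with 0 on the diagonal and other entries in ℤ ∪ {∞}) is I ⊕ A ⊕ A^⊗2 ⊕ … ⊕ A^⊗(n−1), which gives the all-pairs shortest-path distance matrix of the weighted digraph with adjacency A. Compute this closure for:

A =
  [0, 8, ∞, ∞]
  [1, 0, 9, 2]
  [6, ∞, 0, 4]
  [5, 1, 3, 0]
Closure =
  [0, 8, 13, 10]
  [1, 0, 5, 2]
  [6, 5, 0, 4]
  [2, 1, 3, 0]

This is the Floyd-Warshall all-pairs shortest-path computation. For each intermediate vertex k = 0, 1, …, 3, update dist[i][j] ← min(dist[i][j], dist[i][k] + dist[k][j]). The final matrix gives, for each (i, j), the minimum total weight of any directed path from i to j (possibly empty when i = j).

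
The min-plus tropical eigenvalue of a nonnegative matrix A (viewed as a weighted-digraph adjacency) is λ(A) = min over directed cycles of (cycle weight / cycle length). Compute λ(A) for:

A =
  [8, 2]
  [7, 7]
λ(A) = 9/2

Enumerate directed cycles and compute their means (weight / length). Sample:
  cycle 0 → 0: weight = 8, length = 1, mean = 8/1 ≈ 8.000
  cycle 1 → 1: weight = 7, length = 1, mean = 7/1 ≈ 7.000
  cycle 0 → 1 → 0: weight = 9, length = 2, mean = 9/2 ≈ 4.500
  cycle 1 → 0 → 1: weight = 9, length = 2, mean = 9/2 ≈ 4.500
Minimum mean = 4.500, attained e.g. along the cycle 0 → 1 → 0 with weight 9 and length 2. So λ(A) = 9/2 = 9/2.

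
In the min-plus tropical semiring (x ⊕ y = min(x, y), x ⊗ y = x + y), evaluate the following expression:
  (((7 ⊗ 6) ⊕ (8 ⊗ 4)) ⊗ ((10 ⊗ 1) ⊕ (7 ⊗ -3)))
(((7 ⊗ 6) ⊕ (8 ⊗ 4)) ⊗ ((10 ⊗ 1) ⊕ (7 ⊗ -3))) = 16

Expand innermost to outermost. Recall ⊕ takes the minimum of its arguments and ⊗ takes their sum. Working out the expression (((7 ⊗ 6) ⊕ (8 ⊗ 4)) ⊗ ((10 ⊗ 1) ⊕ (7 ⊗ -3))) gives 16.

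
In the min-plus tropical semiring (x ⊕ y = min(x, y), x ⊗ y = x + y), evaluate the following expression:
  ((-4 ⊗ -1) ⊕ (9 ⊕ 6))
((-4 ⊗ -1) ⊕ (9 ⊕ 6)) = -5

Expand innermost to outermost. Recall ⊕ takes the minimum of its arguments and ⊗ takes their sum. Working out the expression ((-4 ⊗ -1) ⊕ (9 ⊕ 6)) gives -5.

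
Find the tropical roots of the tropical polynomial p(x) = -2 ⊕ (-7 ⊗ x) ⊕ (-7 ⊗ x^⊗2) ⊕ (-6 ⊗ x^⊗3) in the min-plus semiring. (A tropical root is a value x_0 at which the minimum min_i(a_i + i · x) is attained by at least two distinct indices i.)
Roots: {-1, 0, 5}

Each tropical root is a break point of the lower envelope of the lines y = a_i + i · x (there are 4 lines, with slopes 0, 1, ..., 3). Only the lines that attain the minimum somewhere contribute to roots; other lines are dominated. Here the surviving (envelope) indices are i = 3, i = 2, i = 1, i = 0.
Intersections between consecutive envelope lines give the roots: for adjacent envelope indices i < j the intersection is x = (a_i − a_j) / (j − i). Reading off the sorted break points: {-1, 0, 5}.
Verification: at each break x_0, at least two indices attain the minimum of min_i(a_i + i · x_0).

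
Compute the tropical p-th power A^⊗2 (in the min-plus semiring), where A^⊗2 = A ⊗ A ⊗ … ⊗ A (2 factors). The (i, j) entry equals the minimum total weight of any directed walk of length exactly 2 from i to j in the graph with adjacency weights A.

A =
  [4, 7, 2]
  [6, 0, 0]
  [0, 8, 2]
A^⊗2 =
  [2, 7, 4]
  [0, 0, 0]
  [2, 7, 2]

Each entry (A^⊗2)_ij equals the minimum over all length-2 walks i = v_0 → v_1 → … → v_2 = j of Σ_t A[v_t][v_{t+1}]. For example, for (i, j) = (0, 2) we minimise over 3 possible intermediate vertex sequences; the minimum is 4, attained along the walk 0 → 2 → 2.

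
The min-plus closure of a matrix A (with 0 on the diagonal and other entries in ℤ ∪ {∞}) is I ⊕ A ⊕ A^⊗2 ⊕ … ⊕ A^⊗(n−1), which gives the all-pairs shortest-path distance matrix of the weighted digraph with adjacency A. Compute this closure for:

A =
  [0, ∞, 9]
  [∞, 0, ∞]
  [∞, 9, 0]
Closure =
  [0, 18, 9]
  [∞, 0, ∞]
  [∞, 9, 0]

This is the Floyd-Warshall all-pairs shortest-path computation. For each intermediate vertex k = 0, 1, …, 2, update dist[i][j] ← min(dist[i][j], dist[i][k] + dist[k][j]). The final matrix gives, for each (i, j), the minimum total weight of any directed path from i to j (possibly empty when i = j).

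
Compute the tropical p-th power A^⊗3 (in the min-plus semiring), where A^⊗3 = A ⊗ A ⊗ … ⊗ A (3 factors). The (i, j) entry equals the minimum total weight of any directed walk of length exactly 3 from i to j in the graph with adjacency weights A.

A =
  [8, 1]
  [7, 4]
A^⊗3 =
  [12, 9]
  [15, 12]

Each entry (A^⊗3)_ij equals the minimum over all length-3 walks i = v_0 → v_1 → … → v_3 = j of Σ_t A[v_t][v_{t+1}]. For example, for (i, j) = (0, 1) we minimise over 4 possible intermediate vertex sequences; the minimum is 9, attained along the walk 0 → 1 → 0 → 1.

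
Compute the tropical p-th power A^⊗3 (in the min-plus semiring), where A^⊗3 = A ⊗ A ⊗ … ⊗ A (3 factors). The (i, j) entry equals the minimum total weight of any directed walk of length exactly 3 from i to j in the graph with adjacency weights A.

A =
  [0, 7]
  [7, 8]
A^⊗3 =
  [0, 7]
  [7, 14]

Each entry (A^⊗3)_ij equals the minimum over all length-3 walks i = v_0 → v_1 → … → v_3 = j of Σ_t A[v_t][v_{t+1}]. For example, for (i, j) = (0, 1) we minimise over 4 possible intermediate vertex sequences; the minimum is 7, attained along the walk 0 → 0 → 0 → 1.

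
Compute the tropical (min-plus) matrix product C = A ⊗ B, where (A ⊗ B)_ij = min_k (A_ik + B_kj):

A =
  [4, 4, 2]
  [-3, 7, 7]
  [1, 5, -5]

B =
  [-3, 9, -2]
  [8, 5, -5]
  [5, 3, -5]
A ⊗ B =
  [1, 5, -3]
  [-6, 6, -5]
  [-2, -2, -10]

Apply the min-plus product entry-by-entry:
  C[0][0] = min over k of (A[0][0] + B[0][0] = 4 + -3 = 1, A[0][1] + B[1][0] = 4 + 8 = 12, A[0][2] + B[2][0] = 2 + 5 = 7) = 1 (attained at k = 0)
  C[0][1] = min over k of (A[0][0] + B[0][1] = 4 + 9 = 13, A[0][1] + B[1][1] = 4 + 5 = 9, A[0][2] + B[2][1] = 2 + 3 = 5) = 5 (attained at k = 2)
  C[0][2] = min over k of (A[0][0] + B[0][2] = 4 + -2 = 2, A[0][1] + B[1][2] = 4 + -5 = -1, A[0][2] + B[2][2] = 2 + -5 = -3) = -3 (attained at k = 2)
  C[1][0] = min over k of (A[1][0] + B[0][0] = -3 + -3 = -6, A[1][1] + B[1][0] = 7 + 8 = 15, A[1][2] + B[2][0] = 7 + 5 = 12) = -6 (attained at k = 0)
  C[1][1] = min over k of (A[1][0] + B[0][1] = -3 + 9 = 6, A[1][1] + B[1][1] = 7 + 5 = 12, A[1][2] + B[2][1] = 7 + 3 = 10) = 6 (attained at k = 0)
  C[1][2] = min over k of (A[1][0] + B[0][2] = -3 + -2 = -5, A[1][1] + B[1][2] = 7 + -5 = 2, A[1][2] + B[2][2] = 7 + -5 = 2) = -5 (attained at k = 0)
  C[2][0] = min over k of (A[2][0] + B[0][0] = 1 + -3 = -2, A[2][1] + B[1][0] = 5 + 8 = 13, A[2][2] + B[2][0] = -5 + 5 = 0) = -2 (attained at k = 0)
  C[2][1] = min over k of (A[2][0] + B[0][1] = 1 + 9 = 10, A[2][1] + B[1][1] = 5 + 5 = 10, A[2][2] + B[2][1] = -5 + 3 = -2) = -2 (attained at k = 2)
  C[2][2] = min over k of (A[2][0] + B[0][2] = 1 + -2 = -1, A[2][1] + B[1][2] = 5 + -5 = 0, A[2][2] + B[2][2] = -5 + -5 = -10) = -10 (attained at k = 2)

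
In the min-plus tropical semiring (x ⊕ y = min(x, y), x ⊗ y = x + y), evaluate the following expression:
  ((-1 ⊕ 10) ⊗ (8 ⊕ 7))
((-1 ⊕ 10) ⊗ (8 ⊕ 7)) = 6

Expand innermost to outermost. Recall ⊕ takes the minimum of its arguments and ⊗ takes their sum. Working out the expression ((-1 ⊕ 10) ⊗ (8 ⊕ 7)) gives 6.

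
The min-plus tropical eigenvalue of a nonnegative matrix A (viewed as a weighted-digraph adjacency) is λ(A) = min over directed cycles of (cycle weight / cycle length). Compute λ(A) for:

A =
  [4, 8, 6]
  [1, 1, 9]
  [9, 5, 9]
λ(A) = 1

Enumerate directed cycles and compute their means (weight / length). Sample:
  cycle 0 → 0: weight = 4, length = 1, mean = 4/1 ≈ 4.000
  cycle 1 → 1: weight = 1, length = 1, mean = 1/1 ≈ 1.000
  cycle 2 → 2: weight = 9, length = 1, mean = 9/1 ≈ 9.000
  cycle 0 → 1 → 0: weight = 9, length = 2, mean = 9/2 ≈ 4.500
  cycle 0 → 2 → 0: weight = 15, length = 2, mean = 15/2 ≈ 7.500
  cycle 1 → 0 → 1: weight = 9, length = 2, mean = 9/2 ≈ 4.500
Minimum mean = 1.000, attained e.g. along the cycle 1 → 1 with weight 1 and length 1. So λ(A) = 1/1 = 1.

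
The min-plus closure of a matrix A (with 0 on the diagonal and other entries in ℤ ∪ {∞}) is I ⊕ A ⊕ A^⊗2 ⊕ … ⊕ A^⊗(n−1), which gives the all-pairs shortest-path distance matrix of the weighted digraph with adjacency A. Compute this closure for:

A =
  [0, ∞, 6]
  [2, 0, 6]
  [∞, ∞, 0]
Closure =
  [0, ∞, 6]
  [2, 0, 6]
  [∞, ∞, 0]

This is the Floyd-Warshall all-pairs shortest-path computation. For each intermediate vertex k = 0, 1, …, 2, update dist[i][j] ← min(dist[i][j], dist[i][k] + dist[k][j]). The final matrix gives, for each (i, j), the minimum total weight of any directed path from i to j (possibly empty when i = j).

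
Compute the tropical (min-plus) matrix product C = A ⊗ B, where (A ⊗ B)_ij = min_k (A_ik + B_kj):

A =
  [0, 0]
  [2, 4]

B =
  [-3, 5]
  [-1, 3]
A ⊗ B =
  [-3, 3]
  [-1, 7]

Apply the min-plus product entry-by-entry:
  C[0][0] = min over k of (A[0][0] + B[0][0] = 0 + -3 = -3, A[0][1] + B[1][0] = 0 + -1 = -1) = -3 (attained at k = 0)
  C[0][1] = min over k of (A[0][0] + B[0][1] = 0 + 5 = 5, A[0][1] + B[1][1] = 0 + 3 = 3) = 3 (attained at k = 1)
  C[1][0] = min over k of (A[1][0] + B[0][0] = 2 + -3 = -1, A[1][1] + B[1][0] = 4 + -1 = 3) = -1 (attained at k = 0)
  C[1][1] = min over k of (A[1][0] + B[0][1] = 2 + 5 = 7, A[1][1] + B[1][1] = 4 + 3 = 7) = 7 (attained at k = 0)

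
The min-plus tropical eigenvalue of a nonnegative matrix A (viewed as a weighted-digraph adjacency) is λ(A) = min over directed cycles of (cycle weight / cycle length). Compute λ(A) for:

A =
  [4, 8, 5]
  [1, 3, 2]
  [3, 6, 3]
λ(A) = 3

Enumerate directed cycles and compute their means (weight / length). Sample:
  cycle 0 → 0: weight = 4, length = 1, mean = 4/1 ≈ 4.000
  cycle 1 → 1: weight = 3, length = 1, mean = 3/1 ≈ 3.000
  cycle 2 → 2: weight = 3, length = 1, mean = 3/1 ≈ 3.000
  cycle 0 → 1 → 0: weight = 9, length = 2, mean = 9/2 ≈ 4.500
  cycle 0 → 2 → 0: weight = 8, length = 2, mean = 8/2 ≈ 4.000
  cycle 1 → 0 → 1: weight = 9, length = 2, mean = 9/2 ≈ 4.500
Minimum mean = 3.000, attained e.g. along the cycle 1 → 1 with weight 3 and length 1. So λ(A) = 3/1 = 3.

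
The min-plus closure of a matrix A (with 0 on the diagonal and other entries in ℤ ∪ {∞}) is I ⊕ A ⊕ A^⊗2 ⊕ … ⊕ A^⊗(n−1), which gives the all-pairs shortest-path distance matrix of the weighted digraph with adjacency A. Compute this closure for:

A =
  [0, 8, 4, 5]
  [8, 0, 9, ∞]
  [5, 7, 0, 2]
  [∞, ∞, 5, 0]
Closure =
  [0, 8, 4, 5]
  [8, 0, 9, 11]
  [5, 7, 0, 2]
  [10, 12, 5, 0]

This is the Floyd-Warshall all-pairs shortest-path computation. For each intermediate vertex k = 0, 1, …, 3, update dist[i][j] ← min(dist[i][j], dist[i][k] + dist[k][j]). The final matrix gives, for each (i, j), the minimum total weight of any directed path from i to j (possibly empty when i = j).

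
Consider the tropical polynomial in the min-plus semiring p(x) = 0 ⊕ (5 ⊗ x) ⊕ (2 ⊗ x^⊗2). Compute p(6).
p(6) = 0

A tropical monomial a ⊗ x^⊗i evaluates to a + i · x. Evaluating each term at x = 6:
  Term 0 contributes 0 + 0 · 6 = 0
  Term 1 contributes 5 + 1 · 6 = 11
  Term 2 contributes 2 + 2 · 6 = 14
p(6) = ⊕ of these = min[0, 11, 14] = 0.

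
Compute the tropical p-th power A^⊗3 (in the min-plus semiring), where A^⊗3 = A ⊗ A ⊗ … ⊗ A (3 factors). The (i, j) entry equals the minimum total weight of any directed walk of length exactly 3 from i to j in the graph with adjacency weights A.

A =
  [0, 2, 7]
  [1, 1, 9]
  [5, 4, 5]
A^⊗3 =
  [0, 2, 7]
  [1, 3, 8]
  [5, 6, 12]

Each entry (A^⊗3)_ij equals the minimum over all length-3 walks i = v_0 → v_1 → … → v_3 = j of Σ_t A[v_t][v_{t+1}]. For example, for (i, j) = (0, 2) we minimise over 9 possible intermediate vertex sequences; the minimum is 7, attained along the walk 0 → 0 → 0 → 2.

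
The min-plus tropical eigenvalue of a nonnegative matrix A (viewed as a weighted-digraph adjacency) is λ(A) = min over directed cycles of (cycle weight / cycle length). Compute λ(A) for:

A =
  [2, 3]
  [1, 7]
λ(A) = 2

Enumerate directed cycles and compute their means (weight / length). Sample:
  cycle 0 → 0: weight = 2, length = 1, mean = 2/1 ≈ 2.000
  cycle 1 → 1: weight = 7, length = 1, mean = 7/1 ≈ 7.000
  cycle 0 → 1 → 0: weight = 4, length = 2, mean = 4/2 ≈ 2.000
  cycle 1 → 0 → 1: weight = 4, length = 2, mean = 4/2 ≈ 2.000
Minimum mean = 2.000, attained e.g. along the cycle 0 → 0 with weight 2 and length 1. So λ(A) = 2/1 = 2.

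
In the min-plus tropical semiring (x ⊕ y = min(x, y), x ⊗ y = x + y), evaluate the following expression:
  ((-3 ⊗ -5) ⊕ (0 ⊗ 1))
((-3 ⊗ -5) ⊕ (0 ⊗ 1)) = -8

Expand innermost to outermost. Recall ⊕ takes the minimum of its arguments and ⊗ takes their sum. Working out the expression ((-3 ⊗ -5) ⊕ (0 ⊗ 1)) gives -8.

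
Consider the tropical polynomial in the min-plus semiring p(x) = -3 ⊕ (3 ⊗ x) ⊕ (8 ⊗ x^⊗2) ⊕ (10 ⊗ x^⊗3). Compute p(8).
p(8) = -3

A tropical monomial a ⊗ x^⊗i evaluates to a + i · x. Evaluating each term at x = 8:
  Term 0 contributes -3 + 0 · 8 = -3
  Term 1 contributes 3 + 1 · 8 = 11
  Term 2 contributes 8 + 2 · 8 = 24
  Term 3 contributes 10 + 3 · 8 = 34
p(8) = ⊕ of these = min[-3, 11, 24, 34] = -3.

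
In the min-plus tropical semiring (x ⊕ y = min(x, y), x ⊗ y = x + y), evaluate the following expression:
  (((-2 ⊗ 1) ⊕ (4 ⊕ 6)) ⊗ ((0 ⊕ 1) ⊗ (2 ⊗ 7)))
(((-2 ⊗ 1) ⊕ (4 ⊕ 6)) ⊗ ((0 ⊕ 1) ⊗ (2 ⊗ 7))) = 8

Expand innermost to outermost. Recall ⊕ takes the minimum of its arguments and ⊗ takes their sum. Working out the expression (((-2 ⊗ 1) ⊕ (4 ⊕ 6)) ⊗ ((0 ⊕ 1) ⊗ (2 ⊗ 7))) gives 8.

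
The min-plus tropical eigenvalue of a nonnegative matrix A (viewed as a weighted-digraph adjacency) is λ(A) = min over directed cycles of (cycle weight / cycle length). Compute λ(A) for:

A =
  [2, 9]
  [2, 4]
λ(A) = 2

Enumerate directed cycles and compute their means (weight / length). Sample:
  cycle 0 → 0: weight = 2, length = 1, mean = 2/1 ≈ 2.000
  cycle 1 → 1: weight = 4, length = 1, mean = 4/1 ≈ 4.000
  cycle 0 → 1 → 0: weight = 11, length = 2, mean = 11/2 ≈ 5.500
  cycle 1 → 0 → 1: weight = 11, length = 2, mean = 11/2 ≈ 5.500
Minimum mean = 2.000, attained e.g. along the cycle 0 → 0 with weight 2 and length 1. So λ(A) = 2/1 = 2.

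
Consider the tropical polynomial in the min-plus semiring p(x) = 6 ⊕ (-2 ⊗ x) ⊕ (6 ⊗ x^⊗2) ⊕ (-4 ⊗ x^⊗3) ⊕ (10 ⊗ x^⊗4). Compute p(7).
p(7) = 5

A tropical monomial a ⊗ x^⊗i evaluates to a + i · x. Evaluating each term at x = 7:
  Term 0 contributes 6 + 0 · 7 = 6
  Term 1 contributes -2 + 1 · 7 = 5
  Term 2 contributes 6 + 2 · 7 = 20
  Term 3 contributes -4 + 3 · 7 = 17
  Term 4 contributes 10 + 4 · 7 = 38
p(7) = ⊕ of these = min[6, 5, 20, 17, 38] = 5.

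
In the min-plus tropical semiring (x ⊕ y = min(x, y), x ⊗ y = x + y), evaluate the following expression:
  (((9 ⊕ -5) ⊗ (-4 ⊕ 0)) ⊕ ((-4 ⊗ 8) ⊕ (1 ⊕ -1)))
(((9 ⊕ -5) ⊗ (-4 ⊕ 0)) ⊕ ((-4 ⊗ 8) ⊕ (1 ⊕ -1))) = -9

Expand innermost to outermost. Recall ⊕ takes the minimum of its arguments and ⊗ takes their sum. Working out the expression (((9 ⊕ -5) ⊗ (-4 ⊕ 0)) ⊕ ((-4 ⊗ 8) ⊕ (1 ⊕ -1))) gives -9.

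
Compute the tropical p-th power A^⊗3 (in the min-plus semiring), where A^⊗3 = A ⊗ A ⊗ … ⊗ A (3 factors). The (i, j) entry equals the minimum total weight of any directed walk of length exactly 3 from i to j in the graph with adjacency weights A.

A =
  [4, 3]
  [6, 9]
A^⊗3 =
  [12, 11]
  [14, 13]

Each entry (A^⊗3)_ij equals the minimum over all length-3 walks i = v_0 → v_1 → … → v_3 = j of Σ_t A[v_t][v_{t+1}]. For example, for (i, j) = (0, 1) we minimise over 4 possible intermediate vertex sequences; the minimum is 11, attained along the walk 0 → 0 → 0 → 1.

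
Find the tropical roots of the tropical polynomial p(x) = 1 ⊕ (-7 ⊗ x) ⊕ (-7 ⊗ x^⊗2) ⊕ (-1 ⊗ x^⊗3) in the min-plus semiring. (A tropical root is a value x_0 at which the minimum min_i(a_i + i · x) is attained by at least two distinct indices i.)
Roots: {-6, 0, 8}

Each tropical root is a break point of the lower envelope of the lines y = a_i + i · x (there are 4 lines, with slopes 0, 1, ..., 3). Only the lines that attain the minimum somewhere contribute to roots; other lines are dominated. Here the surviving (envelope) indices are i = 3, i = 2, i = 1, i = 0.
Intersections between consecutive envelope lines give the roots: for adjacent envelope indices i < j the intersection is x = (a_i − a_j) / (j − i). Reading off the sorted break points: {-6, 0, 8}.
Verification: at each break x_0, at least two indices attain the minimum of min_i(a_i + i · x_0).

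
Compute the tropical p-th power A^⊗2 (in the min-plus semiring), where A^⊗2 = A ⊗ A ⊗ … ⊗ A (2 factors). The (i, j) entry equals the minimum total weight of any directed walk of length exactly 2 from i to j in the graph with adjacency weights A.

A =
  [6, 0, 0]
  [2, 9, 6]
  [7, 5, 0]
A^⊗2 =
  [2, 5, 0]
  [8, 2, 2]
  [7, 5, 0]

Each entry (A^⊗2)_ij equals the minimum over all length-2 walks i = v_0 → v_1 → … → v_2 = j of Σ_t A[v_t][v_{t+1}]. For example, for (i, j) = (0, 2) we minimise over 3 possible intermediate vertex sequences; the minimum is 0, attained along the walk 0 → 2 → 2.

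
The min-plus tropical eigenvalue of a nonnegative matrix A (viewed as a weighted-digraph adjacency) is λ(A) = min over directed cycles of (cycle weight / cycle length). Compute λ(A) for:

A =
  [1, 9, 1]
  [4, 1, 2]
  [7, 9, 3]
λ(A) = 1

Enumerate directed cycles and compute their means (weight / length). Sample:
  cycle 0 → 0: weight = 1, length = 1, mean = 1/1 ≈ 1.000
  cycle 1 → 1: weight = 1, length = 1, mean = 1/1 ≈ 1.000
  cycle 2 → 2: weight = 3, length = 1, mean = 3/1 ≈ 3.000
  cycle 0 → 1 → 0: weight = 13, length = 2, mean = 13/2 ≈ 6.500
  cycle 0 → 2 → 0: weight = 8, length = 2, mean = 8/2 ≈ 4.000
  cycle 1 → 0 → 1: weight = 13, length = 2, mean = 13/2 ≈ 6.500
Minimum mean = 1.000, attained e.g. along the cycle 0 → 0 with weight 1 and length 1. So λ(A) = 1/1 = 1.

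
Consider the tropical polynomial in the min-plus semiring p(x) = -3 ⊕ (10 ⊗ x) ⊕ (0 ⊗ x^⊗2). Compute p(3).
p(3) = -3

A tropical monomial a ⊗ x^⊗i evaluates to a + i · x. Evaluating each term at x = 3:
  Term 0 contributes -3 + 0 · 3 = -3
  Term 1 contributes 10 + 1 · 3 = 13
  Term 2 contributes 0 + 2 · 3 = 6
p(3) = ⊕ of these = min[-3, 13, 6] = -3.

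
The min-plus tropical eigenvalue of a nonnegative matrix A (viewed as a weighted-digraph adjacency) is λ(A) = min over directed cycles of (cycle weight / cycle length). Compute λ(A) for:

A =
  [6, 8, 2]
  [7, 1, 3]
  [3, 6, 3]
λ(A) = 1

Enumerate directed cycles and compute their means (weight / length). Sample:
  cycle 0 → 0: weight = 6, length = 1, mean = 6/1 ≈ 6.000
  cycle 1 → 1: weight = 1, length = 1, mean = 1/1 ≈ 1.000
  cycle 2 → 2: weight = 3, length = 1, mean = 3/1 ≈ 3.000
  cycle 0 → 1 → 0: weight = 15, length = 2, mean = 15/2 ≈ 7.500
  cycle 0 → 2 → 0: weight = 5, length = 2, mean = 5/2 ≈ 2.500
  cycle 1 → 0 → 1: weight = 15, length = 2, mean = 15/2 ≈ 7.500
Minimum mean = 1.000, attained e.g. along the cycle 1 → 1 with weight 1 and length 1. So λ(A) = 1/1 = 1.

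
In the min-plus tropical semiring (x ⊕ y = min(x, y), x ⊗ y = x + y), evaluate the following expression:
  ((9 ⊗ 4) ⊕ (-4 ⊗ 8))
((9 ⊗ 4) ⊕ (-4 ⊗ 8)) = 4

Expand innermost to outermost. Recall ⊕ takes the minimum of its arguments and ⊗ takes their sum. Working out the expression ((9 ⊗ 4) ⊕ (-4 ⊗ 8)) gives 4.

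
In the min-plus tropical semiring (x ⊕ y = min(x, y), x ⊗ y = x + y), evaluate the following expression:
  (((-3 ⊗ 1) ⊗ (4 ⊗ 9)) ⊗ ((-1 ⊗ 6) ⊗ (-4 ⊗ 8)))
(((-3 ⊗ 1) ⊗ (4 ⊗ 9)) ⊗ ((-1 ⊗ 6) ⊗ (-4 ⊗ 8))) = 20

Expand innermost to outermost. Recall ⊕ takes the minimum of its arguments and ⊗ takes their sum. Working out the expression (((-3 ⊗ 1) ⊗ (4 ⊗ 9)) ⊗ ((-1 ⊗ 6) ⊗ (-4 ⊗ 8))) gives 20.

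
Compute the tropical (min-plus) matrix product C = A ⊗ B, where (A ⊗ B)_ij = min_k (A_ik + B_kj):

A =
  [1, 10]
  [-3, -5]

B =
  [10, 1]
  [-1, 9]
A ⊗ B =
  [9, 2]
  [-6, -2]

Apply the min-plus product entry-by-entry:
  C[0][0] = min over k of (A[0][0] + B[0][0] = 1 + 10 = 11, A[0][1] + B[1][0] = 10 + -1 = 9) = 9 (attained at k = 1)
  C[0][1] = min over k of (A[0][0] + B[0][1] = 1 + 1 = 2, A[0][1] + B[1][1] = 10 + 9 = 19) = 2 (attained at k = 0)
  C[1][0] = min over k of (A[1][0] + B[0][0] = -3 + 10 = 7, A[1][1] + B[1][0] = -5 + -1 = -6) = -6 (attained at k = 1)
  C[1][1] = min over k of (A[1][0] + B[0][1] = -3 + 1 = -2, A[1][1] + B[1][1] = -5 + 9 = 4) = -2 (attained at k = 0)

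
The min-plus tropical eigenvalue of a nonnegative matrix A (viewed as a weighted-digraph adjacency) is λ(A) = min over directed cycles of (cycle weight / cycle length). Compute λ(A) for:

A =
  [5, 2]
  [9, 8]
λ(A) = 5

Enumerate directed cycles and compute their means (weight / length). Sample:
  cycle 0 → 0: weight = 5, length = 1, mean = 5/1 ≈ 5.000
  cycle 1 → 1: weight = 8, length = 1, mean = 8/1 ≈ 8.000
  cycle 0 → 1 → 0: weight = 11, length = 2, mean = 11/2 ≈ 5.500
  cycle 1 → 0 → 1: weight = 11, length = 2, mean = 11/2 ≈ 5.500
Minimum mean = 5.000, attained e.g. along the cycle 0 → 0 with weight 5 and length 1. So λ(A) = 5/1 = 5.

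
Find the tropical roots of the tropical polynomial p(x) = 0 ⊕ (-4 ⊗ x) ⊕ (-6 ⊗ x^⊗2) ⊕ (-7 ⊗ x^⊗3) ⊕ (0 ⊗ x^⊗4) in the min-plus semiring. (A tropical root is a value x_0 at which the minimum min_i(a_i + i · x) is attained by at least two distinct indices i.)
Roots: {-7, 1, 2, 4}

Each tropical root is a break point of the lower envelope of the lines y = a_i + i · x (there are 5 lines, with slopes 0, 1, ..., 4). Only the lines that attain the minimum somewhere contribute to roots; other lines are dominated. Here the surviving (envelope) indices are i = 4, i = 3, i = 2, i = 1, i = 0.
Intersections between consecutive envelope lines give the roots: for adjacent envelope indices i < j the intersection is x = (a_i − a_j) / (j − i). Reading off the sorted break points: {-7, 1, 2, 4}.
Verification: at each break x_0, at least two indices attain the minimum of min_i(a_i + i · x_0).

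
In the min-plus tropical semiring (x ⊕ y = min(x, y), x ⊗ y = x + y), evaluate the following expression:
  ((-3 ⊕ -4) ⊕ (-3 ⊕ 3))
((-3 ⊕ -4) ⊕ (-3 ⊕ 3)) = -4

Expand innermost to outermost. Recall ⊕ takes the minimum of its arguments and ⊗ takes their sum. Working out the expression ((-3 ⊕ -4) ⊕ (-3 ⊕ 3)) gives -4.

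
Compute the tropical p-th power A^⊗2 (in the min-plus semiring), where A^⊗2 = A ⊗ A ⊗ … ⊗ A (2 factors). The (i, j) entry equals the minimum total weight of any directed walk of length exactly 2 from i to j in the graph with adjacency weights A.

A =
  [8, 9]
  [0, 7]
A^⊗2 =
  [9, 16]
  [7, 9]

Each entry (A^⊗2)_ij equals the minimum over all length-2 walks i = v_0 → v_1 → … → v_2 = j of Σ_t A[v_t][v_{t+1}]. For example, for (i, j) = (0, 1) we minimise over 2 possible intermediate vertex sequences; the minimum is 16, attained along the walk 0 → 1 → 1.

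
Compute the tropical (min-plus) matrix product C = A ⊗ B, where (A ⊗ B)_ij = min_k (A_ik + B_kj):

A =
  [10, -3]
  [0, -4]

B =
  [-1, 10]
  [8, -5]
A ⊗ B =
  [5, -8]
  [-1, -9]

Apply the min-plus product entry-by-entry:
  C[0][0] = min over k of (A[0][0] + B[0][0] = 10 + -1 = 9, A[0][1] + B[1][0] = -3 + 8 = 5) = 5 (attained at k = 1)
  C[0][1] = min over k of (A[0][0] + B[0][1] = 10 + 10 = 20, A[0][1] + B[1][1] = -3 + -5 = -8) = -8 (attained at k = 1)
  C[1][0] = min over k of (A[1][0] + B[0][0] = 0 + -1 = -1, A[1][1] + B[1][0] = -4 + 8 = 4) = -1 (attained at k = 0)
  C[1][1] = min over k of (A[1][0] + B[0][1] = 0 + 10 = 10, A[1][1] + B[1][1] = -4 + -5 = -9) = -9 (attained at k = 1)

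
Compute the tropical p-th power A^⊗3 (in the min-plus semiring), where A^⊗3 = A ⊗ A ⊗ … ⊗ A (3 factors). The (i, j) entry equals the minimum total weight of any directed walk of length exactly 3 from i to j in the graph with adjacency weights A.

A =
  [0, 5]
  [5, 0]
A^⊗3 =
  [0, 5]
  [5, 0]

Each entry (A^⊗3)_ij equals the minimum over all length-3 walks i = v_0 → v_1 → … → v_3 = j of Σ_t A[v_t][v_{t+1}]. For example, for (i, j) = (0, 1) we minimise over 4 possible intermediate vertex sequences; the minimum is 5, attained along the walk 0 → 0 → 0 → 1.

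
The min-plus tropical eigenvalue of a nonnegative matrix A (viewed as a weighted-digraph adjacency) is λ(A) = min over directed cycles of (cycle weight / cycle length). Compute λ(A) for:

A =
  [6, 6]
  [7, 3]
λ(A) = 3

Enumerate directed cycles and compute their means (weight / length). Sample:
  cycle 0 → 0: weight = 6, length = 1, mean = 6/1 ≈ 6.000
  cycle 1 → 1: weight = 3, length = 1, mean = 3/1 ≈ 3.000
  cycle 0 → 1 → 0: weight = 13, length = 2, mean = 13/2 ≈ 6.500
  cycle 1 → 0 → 1: weight = 13, length = 2, mean = 13/2 ≈ 6.500
Minimum mean = 3.000, attained e.g. along the cycle 1 → 1 with weight 3 and length 1. So λ(A) = 3/1 = 3.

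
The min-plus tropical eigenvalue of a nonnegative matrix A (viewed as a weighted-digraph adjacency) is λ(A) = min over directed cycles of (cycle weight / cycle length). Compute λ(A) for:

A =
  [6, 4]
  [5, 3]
λ(A) = 3

Enumerate directed cycles and compute their means (weight / length). Sample:
  cycle 0 → 0: weight = 6, length = 1, mean = 6/1 ≈ 6.000
  cycle 1 → 1: weight = 3, length = 1, mean = 3/1 ≈ 3.000
  cycle 0 → 1 → 0: weight = 9, length = 2, mean = 9/2 ≈ 4.500
  cycle 1 → 0 → 1: weight = 9, length = 2, mean = 9/2 ≈ 4.500
Minimum mean = 3.000, attained e.g. along the cycle 1 → 1 with weight 3 and length 1. So λ(A) = 3/1 = 3.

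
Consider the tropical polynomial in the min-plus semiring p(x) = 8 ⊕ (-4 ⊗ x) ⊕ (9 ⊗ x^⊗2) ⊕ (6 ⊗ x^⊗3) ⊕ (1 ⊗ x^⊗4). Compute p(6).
p(6) = 2

A tropical monomial a ⊗ x^⊗i evaluates to a + i · x. Evaluating each term at x = 6:
  Term 0 contributes 8 + 0 · 6 = 8
  Term 1 contributes -4 + 1 · 6 = 2
  Term 2 contributes 9 + 2 · 6 = 21
  Term 3 contributes 6 + 3 · 6 = 24
  Term 4 contributes 1 + 4 · 6 = 25
p(6) = ⊕ of these = min[8, 2, 21, 24, 25] = 2.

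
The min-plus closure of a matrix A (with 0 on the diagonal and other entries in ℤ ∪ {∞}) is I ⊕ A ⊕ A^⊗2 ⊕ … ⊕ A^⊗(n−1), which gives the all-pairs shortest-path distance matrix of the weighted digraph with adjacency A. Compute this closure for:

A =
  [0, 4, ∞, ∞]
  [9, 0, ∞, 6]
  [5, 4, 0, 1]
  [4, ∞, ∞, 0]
Closure =
  [0, 4, ∞, 10]
  [9, 0, ∞, 6]
  [5, 4, 0, 1]
  [4, 8, ∞, 0]

This is the Floyd-Warshall all-pairs shortest-path computation. For each intermediate vertex k = 0, 1, …, 3, update dist[i][j] ← min(dist[i][j], dist[i][k] + dist[k][j]). The final matrix gives, for each (i, j), the minimum total weight of any directed path from i to j (possibly empty when i = j).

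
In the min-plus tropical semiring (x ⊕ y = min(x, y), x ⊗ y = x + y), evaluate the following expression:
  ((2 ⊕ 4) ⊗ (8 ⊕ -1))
((2 ⊕ 4) ⊗ (8 ⊕ -1)) = 1

Expand innermost to outermost. Recall ⊕ takes the minimum of its arguments and ⊗ takes their sum. Working out the expression ((2 ⊕ 4) ⊗ (8 ⊕ -1)) gives 1.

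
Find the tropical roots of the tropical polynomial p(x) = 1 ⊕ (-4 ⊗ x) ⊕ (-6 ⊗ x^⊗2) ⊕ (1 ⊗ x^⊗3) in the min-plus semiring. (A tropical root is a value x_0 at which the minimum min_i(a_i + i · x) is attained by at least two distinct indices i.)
Roots: {-7, 2, 5}

Each tropical root is a break point of the lower envelope of the lines y = a_i + i · x (there are 4 lines, with slopes 0, 1, ..., 3). Only the lines that attain the minimum somewhere contribute to roots; other lines are dominated. Here the surviving (envelope) indices are i = 3, i = 2, i = 1, i = 0.
Intersections between consecutive envelope lines give the roots: for adjacent envelope indices i < j the intersection is x = (a_i − a_j) / (j − i). Reading off the sorted break points: {-7, 2, 5}.
Verification: at each break x_0, at least two indices attain the minimum of min_i(a_i + i · x_0).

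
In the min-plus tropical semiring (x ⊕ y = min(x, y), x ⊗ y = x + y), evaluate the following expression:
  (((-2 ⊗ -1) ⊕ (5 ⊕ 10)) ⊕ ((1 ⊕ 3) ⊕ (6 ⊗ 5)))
(((-2 ⊗ -1) ⊕ (5 ⊕ 10)) ⊕ ((1 ⊕ 3) ⊕ (6 ⊗ 5))) = -3

Expand innermost to outermost. Recall ⊕ takes the minimum of its arguments and ⊗ takes their sum. Working out the expression (((-2 ⊗ -1) ⊕ (5 ⊕ 10)) ⊕ ((1 ⊕ 3) ⊕ (6 ⊗ 5))) gives -3.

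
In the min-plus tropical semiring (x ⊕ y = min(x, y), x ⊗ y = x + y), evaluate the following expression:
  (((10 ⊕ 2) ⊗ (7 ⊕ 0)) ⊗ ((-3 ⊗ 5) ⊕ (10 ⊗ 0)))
(((10 ⊕ 2) ⊗ (7 ⊕ 0)) ⊗ ((-3 ⊗ 5) ⊕ (10 ⊗ 0))) = 4

Expand innermost to outermost. Recall ⊕ takes the minimum of its arguments and ⊗ takes their sum. Working out the expression (((10 ⊕ 2) ⊗ (7 ⊕ 0)) ⊗ ((-3 ⊗ 5) ⊕ (10 ⊗ 0))) gives 4.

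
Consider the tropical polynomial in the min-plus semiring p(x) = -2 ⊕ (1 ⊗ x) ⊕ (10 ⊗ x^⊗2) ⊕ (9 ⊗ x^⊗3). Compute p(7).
p(7) = -2

A tropical monomial a ⊗ x^⊗i evaluates to a + i · x. Evaluating each term at x = 7:
  Term 0 contributes -2 + 0 · 7 = -2
  Term 1 contributes 1 + 1 · 7 = 8
  Term 2 contributes 10 + 2 · 7 = 24
  Term 3 contributes 9 + 3 · 7 = 30
p(7) = ⊕ of these = min[-2, 8, 24, 30] = -2.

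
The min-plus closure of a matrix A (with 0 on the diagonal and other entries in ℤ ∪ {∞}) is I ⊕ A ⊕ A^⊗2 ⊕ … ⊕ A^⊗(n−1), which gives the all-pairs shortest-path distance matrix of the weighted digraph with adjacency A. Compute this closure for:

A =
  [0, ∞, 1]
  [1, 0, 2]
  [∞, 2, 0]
Closure =
  [0, 3, 1]
  [1, 0, 2]
  [3, 2, 0]

This is the Floyd-Warshall all-pairs shortest-path computation. For each intermediate vertex k = 0, 1, …, 2, update dist[i][j] ← min(dist[i][j], dist[i][k] + dist[k][j]). The final matrix gives, for each (i, j), the minimum total weight of any directed path from i to j (possibly empty when i = j).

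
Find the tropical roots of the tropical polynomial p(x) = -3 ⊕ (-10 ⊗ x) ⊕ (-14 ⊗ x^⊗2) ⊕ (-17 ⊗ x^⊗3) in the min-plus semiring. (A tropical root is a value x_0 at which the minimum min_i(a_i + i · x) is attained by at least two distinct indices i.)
Roots: {3, 4, 7}

Each tropical root is a break point of the lower envelope of the lines y = a_i + i · x (there are 4 lines, with slopes 0, 1, ..., 3). Only the lines that attain the minimum somewhere contribute to roots; other lines are dominated. Here the surviving (envelope) indices are i = 3, i = 2, i = 1, i = 0.
Intersections between consecutive envelope lines give the roots: for adjacent envelope indices i < j the intersection is x = (a_i − a_j) / (j − i). Reading off the sorted break points: {3, 4, 7}.
Verification: at each break x_0, at least two indices attain the minimum of min_i(a_i + i · x_0).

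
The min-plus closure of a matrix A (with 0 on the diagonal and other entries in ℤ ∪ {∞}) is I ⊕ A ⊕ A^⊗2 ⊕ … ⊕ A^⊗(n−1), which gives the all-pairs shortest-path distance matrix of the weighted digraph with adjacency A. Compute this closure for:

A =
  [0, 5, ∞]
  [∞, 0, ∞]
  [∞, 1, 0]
Closure =
  [0, 5, ∞]
  [∞, 0, ∞]
  [∞, 1, 0]

This is the Floyd-Warshall all-pairs shortest-path computation. For each intermediate vertex k = 0, 1, …, 2, update dist[i][j] ← min(dist[i][j], dist[i][k] + dist[k][j]). The final matrix gives, for each (i, j), the minimum total weight of any directed path from i to j (possibly empty when i = j).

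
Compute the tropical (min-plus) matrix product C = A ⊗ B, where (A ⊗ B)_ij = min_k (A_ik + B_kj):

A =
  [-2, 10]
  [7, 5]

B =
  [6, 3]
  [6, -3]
A ⊗ B =
  [4, 1]
  [11, 2]

Apply the min-plus product entry-by-entry:
  C[0][0] = min over k of (A[0][0] + B[0][0] = -2 + 6 = 4, A[0][1] + B[1][0] = 10 + 6 = 16) = 4 (attained at k = 0)
  C[0][1] = min over k of (A[0][0] + B[0][1] = -2 + 3 = 1, A[0][1] + B[1][1] = 10 + -3 = 7) = 1 (attained at k = 0)
  C[1][0] = min over k of (A[1][0] + B[0][0] = 7 + 6 = 13, A[1][1] + B[1][0] = 5 + 6 = 11) = 11 (attained at k = 1)
  C[1][1] = min over k of (A[1][0] + B[0][1] = 7 + 3 = 10, A[1][1] + B[1][1] = 5 + -3 = 2) = 2 (attained at k = 1)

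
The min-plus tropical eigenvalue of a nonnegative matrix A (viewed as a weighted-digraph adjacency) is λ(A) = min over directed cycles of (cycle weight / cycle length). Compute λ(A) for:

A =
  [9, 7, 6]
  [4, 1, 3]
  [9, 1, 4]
λ(A) = 1

Enumerate directed cycles and compute their means (weight / length). Sample:
  cycle 0 → 0: weight = 9, length = 1, mean = 9/1 ≈ 9.000
  cycle 1 → 1: weight = 1, length = 1, mean = 1/1 ≈ 1.000
  cycle 2 → 2: weight = 4, length = 1, mean = 4/1 ≈ 4.000
  cycle 0 → 1 → 0: weight = 11, length = 2, mean = 11/2 ≈ 5.500
  cycle 0 → 2 → 0: weight = 15, length = 2, mean = 15/2 ≈ 7.500
  cycle 1 → 0 → 1: weight = 11, length = 2, mean = 11/2 ≈ 5.500
Minimum mean = 1.000, attained e.g. along the cycle 1 → 1 with weight 1 and length 1. So λ(A) = 1/1 = 1.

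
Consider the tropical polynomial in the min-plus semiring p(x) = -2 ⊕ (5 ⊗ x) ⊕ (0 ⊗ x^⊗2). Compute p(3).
p(3) = -2

A tropical monomial a ⊗ x^⊗i evaluates to a + i · x. Evaluating each term at x = 3:
  Term 0 contributes -2 + 0 · 3 = -2
  Term 1 contributes 5 + 1 · 3 = 8
  Term 2 contributes 0 + 2 · 3 = 6
p(3) = ⊕ of these = min[-2, 8, 6] = -2.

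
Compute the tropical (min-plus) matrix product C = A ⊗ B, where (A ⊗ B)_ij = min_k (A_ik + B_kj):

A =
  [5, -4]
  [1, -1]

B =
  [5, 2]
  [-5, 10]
A ⊗ B =
  [-9, 6]
  [-6, 3]

Apply the min-plus product entry-by-entry:
  C[0][0] = min over k of (A[0][0] + B[0][0] = 5 + 5 = 10, A[0][1] + B[1][0] = -4 + -5 = -9) = -9 (attained at k = 1)
  C[0][1] = min over k of (A[0][0] + B[0][1] = 5 + 2 = 7, A[0][1] + B[1][1] = -4 + 10 = 6) = 6 (attained at k = 1)
  C[1][0] = min over k of (A[1][0] + B[0][0] = 1 + 5 = 6, A[1][1] + B[1][0] = -1 + -5 = -6) = -6 (attained at k = 1)
  C[1][1] = min over k of (A[1][0] + B[0][1] = 1 + 2 = 3, A[1][1] + B[1][1] = -1 + 10 = 9) = 3 (attained at k = 0)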